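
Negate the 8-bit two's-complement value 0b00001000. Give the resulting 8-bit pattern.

11111000

Invert: 11110111. Add 1: 11111000.
Check: 00001000 = 8, 11111000 = -8.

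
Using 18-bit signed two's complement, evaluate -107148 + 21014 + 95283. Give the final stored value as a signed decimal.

-107148 + 21014 = -86134 (101010111110001010)
-86134 + 95283 = 9149 (000010001110111101)

9149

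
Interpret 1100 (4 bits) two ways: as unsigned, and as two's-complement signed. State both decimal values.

Unsigned: 1100 = 12.
Signed: MSB=1 → 12 − 16 = -4.

unsigned = 12, signed = -4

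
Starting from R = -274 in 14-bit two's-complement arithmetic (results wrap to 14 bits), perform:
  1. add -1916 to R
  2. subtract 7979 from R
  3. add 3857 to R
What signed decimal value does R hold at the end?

-6312

Start: R = -274 = 11111011101110.
R = -274 + (-1916) = -2190 = 11011101110010
R = -2190 − 7979 = -10169; wraps to 6215 = 01100001000111
R = 6215 + 3857 = 10072; wraps to -6312 = 10011101011000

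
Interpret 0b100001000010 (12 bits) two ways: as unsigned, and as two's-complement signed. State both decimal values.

Unsigned: 100001000010 = 2114.
Signed: MSB=1 → 2114 − 4096 = -1982.

unsigned = 2114, signed = -1982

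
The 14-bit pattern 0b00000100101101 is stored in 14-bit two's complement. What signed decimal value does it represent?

301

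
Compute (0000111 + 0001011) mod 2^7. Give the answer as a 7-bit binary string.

0010010

  0000111
+ 0001011
= 0010010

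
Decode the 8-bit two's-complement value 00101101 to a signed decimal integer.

45

MSB is 0, so the value is non-negative: 00101101 = 45.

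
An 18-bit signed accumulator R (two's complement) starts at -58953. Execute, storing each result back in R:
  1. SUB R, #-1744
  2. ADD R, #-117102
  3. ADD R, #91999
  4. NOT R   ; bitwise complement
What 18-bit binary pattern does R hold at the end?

Start: R = -58953 = 110001100110110111.
R = -58953 − (-1744) = -57209 = 110010000010000111
R = -57209 + (-117102) = -174311; wraps to 87833 = 010101011100011001
R = 87833 + 91999 = 179832; wraps to -82312 = 101011111001111000
R = NOT 101011111001111000 = 010100000110000111 = 82311

010100000110000111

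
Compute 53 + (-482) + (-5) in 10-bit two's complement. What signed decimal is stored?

53 + (-482) = -429 (1001010011)
-429 + (-5) = -434 (1001001110)

-434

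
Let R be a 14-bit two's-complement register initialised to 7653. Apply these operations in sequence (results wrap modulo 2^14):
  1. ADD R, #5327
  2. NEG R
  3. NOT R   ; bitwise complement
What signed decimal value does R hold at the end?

Start: R = 7653 = 01110111100101.
R = 7653 + 5327 = 12980; wraps to -3404 = 11001010110100
R = −(-3404) = 3404 = 00110101001100
R = NOT 00110101001100 = 11001010110011 = -3405

-3405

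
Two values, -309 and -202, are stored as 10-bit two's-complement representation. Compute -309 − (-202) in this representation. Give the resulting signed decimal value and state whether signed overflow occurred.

-309 → 1011001011
-202 → 1100110110
Subtract via negate-and-add: invert 1100110110 + 1 = 0011001010 (i.e. 202).
  1011001011
+ 0011001010
= 1110010101
Result 1110010101: MSB = 1 → 917 − 1024 = -107.
Addends (after negating the subtrahend) have opposite signs, so signed overflow cannot occur.

-107; no overflow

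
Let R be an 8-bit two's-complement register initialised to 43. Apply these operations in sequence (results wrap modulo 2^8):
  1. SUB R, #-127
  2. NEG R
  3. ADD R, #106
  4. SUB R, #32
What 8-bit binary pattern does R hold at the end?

10100000

Start: R = 43 = 00101011.
R = 43 − (-127) = 170; wraps to -86 = 10101010
R = −(-86) = 86 = 01010110
R = 86 + 106 = 192; wraps to -64 = 11000000
R = -64 − 32 = -96 = 10100000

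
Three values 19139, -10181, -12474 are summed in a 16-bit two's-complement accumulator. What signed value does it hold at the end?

-3516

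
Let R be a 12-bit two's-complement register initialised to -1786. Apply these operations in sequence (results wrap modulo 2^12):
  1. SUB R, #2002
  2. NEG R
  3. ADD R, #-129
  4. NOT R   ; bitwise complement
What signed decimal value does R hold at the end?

436

Start: R = -1786 = 100100000110.
R = -1786 − 2002 = -3788; wraps to 308 = 000100110100
R = −(308) = -308 = 111011001100
R = -308 + (-129) = -437 = 111001001011
R = NOT 111001001011 = 000110110100 = 436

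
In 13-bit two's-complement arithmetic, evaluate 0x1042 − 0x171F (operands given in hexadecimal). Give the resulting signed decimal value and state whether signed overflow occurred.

-1757; no overflow

0x1042 = 1000001000010 = -4030 (signed)
0x171F = 1011100011111 = -2273 (signed)
Subtract via negate-and-add: invert 1011100011111 + 1 = 0100011100001 (i.e. 2273).
  1000001000010
+ 0100011100001
= 1100100100011
Result 1100100100011: MSB = 1 → 6435 − 8192 = -1757.
Addends (after negating the subtrahend) have opposite signs, so signed overflow cannot occur.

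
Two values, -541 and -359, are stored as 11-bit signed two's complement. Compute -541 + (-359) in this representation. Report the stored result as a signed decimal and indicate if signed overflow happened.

-541 → 10111100011
-359 → 11010011001
  10111100011
+ 11010011001
= 10001111100  (discard carry-out 1)
Result 10001111100: MSB = 1 → 1148 − 2048 = -900.
Both addends are negative and so is the stored result: no signed overflow.

-900; no overflow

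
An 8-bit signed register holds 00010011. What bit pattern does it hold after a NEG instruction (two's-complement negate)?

Invert: 11101100. Add 1: 11101101.

11101101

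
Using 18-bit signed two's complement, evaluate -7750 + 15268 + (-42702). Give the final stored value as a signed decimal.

-7750 + 15268 = 7518 (000001110101011110)
7518 + (-42702) = -35184 (110111011010010000)

-35184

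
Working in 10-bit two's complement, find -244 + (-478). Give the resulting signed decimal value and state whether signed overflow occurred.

302; overflow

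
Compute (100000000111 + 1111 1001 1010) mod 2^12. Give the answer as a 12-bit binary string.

  100000000111
+ 111110011010
= 011110100001  (discard carry-out 1)

011110100001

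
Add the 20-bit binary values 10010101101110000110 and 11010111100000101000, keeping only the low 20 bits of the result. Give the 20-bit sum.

  10010101101110000110
+ 11010111100000101000
= 01101101001110101110  (discard carry-out 1)

01101101001110101110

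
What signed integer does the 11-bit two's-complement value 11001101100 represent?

MSB is 1, so the value is negative.
Unsigned reading: 1644. Subtract 2^11 = 2048: 1644 − 2048 = -404.

-404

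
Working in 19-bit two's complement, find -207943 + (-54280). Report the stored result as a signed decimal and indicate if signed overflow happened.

262065; overflow

-207943 → 1001101001110111001
-54280 → 1110010101111111000
  1001101001110111001
+ 1110010101111111000
= 0111111111110110001  (discard carry-out 1)
Result 0111111111110110001: MSB = 0 → value 262065.
Both addends are negative but the stored result is non-negative: signed overflow. The true value -207943 + (-54280) = -262223 lies outside [-262144, 262143].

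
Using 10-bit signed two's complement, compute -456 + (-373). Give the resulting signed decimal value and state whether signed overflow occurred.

195; overflow

-456 → 1000111000
-373 → 1010001011
  1000111000
+ 1010001011
= 0011000011  (discard carry-out 1)
Result 0011000011: MSB = 0 → value 195.
Both addends are negative but the stored result is non-negative: signed overflow. The true value -456 + (-373) = -829 lies outside [-512, 511].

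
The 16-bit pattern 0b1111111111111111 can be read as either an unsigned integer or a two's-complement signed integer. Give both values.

Unsigned: 1111111111111111 = 65535.
Signed: MSB=1 → 65535 − 65536 = -1.

unsigned = 65535, signed = -1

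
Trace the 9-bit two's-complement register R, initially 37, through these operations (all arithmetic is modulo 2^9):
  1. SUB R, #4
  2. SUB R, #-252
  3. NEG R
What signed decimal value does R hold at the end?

Start: R = 37 = 000100101.
R = 37 − 4 = 33 = 000100001
R = 33 − (-252) = 285; wraps to -227 = 100011101
R = −(-227) = 227 = 011100011

227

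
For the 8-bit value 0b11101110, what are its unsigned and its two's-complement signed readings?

unsigned = 238, signed = -18

Unsigned: 11101110 = 238.
Signed: MSB=1 → 238 − 256 = -18.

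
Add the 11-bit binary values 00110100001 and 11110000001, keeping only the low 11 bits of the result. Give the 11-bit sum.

  00110100001
+ 11110000001
= 00100100010  (discard carry-out 1)

00100100010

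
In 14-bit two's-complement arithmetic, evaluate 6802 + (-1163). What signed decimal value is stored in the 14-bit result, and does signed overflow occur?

5639; no overflow

6802 → 01101010010010
-1163 → 11101101110101
  01101010010010
+ 11101101110101
= 01011000000111  (discard carry-out 1)
Result 01011000000111: MSB = 0 → value 5639.
Addends have opposite signs, so signed overflow cannot occur.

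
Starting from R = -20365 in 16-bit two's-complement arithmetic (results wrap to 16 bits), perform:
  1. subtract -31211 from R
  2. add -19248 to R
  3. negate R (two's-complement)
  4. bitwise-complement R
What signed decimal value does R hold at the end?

Start: R = -20365 = 1011000001110011.
R = -20365 − (-31211) = 10846 = 0010101001011110
R = 10846 + (-19248) = -8402 = 1101111100101110
R = −(-8402) = 8402 = 0010000011010010
R = NOT 0010000011010010 = 1101111100101101 = -8403

-8403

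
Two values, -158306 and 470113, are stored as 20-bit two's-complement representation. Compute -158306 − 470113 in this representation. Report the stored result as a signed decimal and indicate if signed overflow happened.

-158306 → 11011001010110011110
470113 → 01110010110001100001
Subtract via negate-and-add: invert 01110010110001100001 + 1 = 10001101001110011111 (i.e. -470113).
  11011001010110011110
+ 10001101001110011111
= 01100110100100111101  (discard carry-out 1)
Result 01100110100100111101: MSB = 0 → value 420157.
Both addends (after negating the subtrahend) are negative but the stored result is non-negative: signed overflow. The true value -158306 − 470113 = -628419 lies outside [-524288, 524287].

420157; overflow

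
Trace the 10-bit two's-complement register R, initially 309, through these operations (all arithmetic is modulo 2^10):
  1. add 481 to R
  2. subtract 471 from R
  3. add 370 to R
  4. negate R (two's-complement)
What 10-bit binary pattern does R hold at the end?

0101001111

Start: R = 309 = 0100110101.
R = 309 + 481 = 790; wraps to -234 = 1100010110
R = -234 − 471 = -705; wraps to 319 = 0100111111
R = 319 + 370 = 689; wraps to -335 = 1010110001
R = −(-335) = 335 = 0101001111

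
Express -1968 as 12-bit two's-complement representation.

100001010000

|-1968| = 1968 = 011110110000 in 12 bits.
Invert the bits: 100001001111. Add 1: 100001010000.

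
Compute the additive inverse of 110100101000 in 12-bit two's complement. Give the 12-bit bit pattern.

001011011000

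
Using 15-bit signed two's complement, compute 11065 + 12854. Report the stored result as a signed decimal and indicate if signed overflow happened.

11065 → 010101100111001
12854 → 011001000110110
  010101100111001
+ 011001000110110
= 101110101101111
Result 101110101101111: MSB = 1 → 23919 − 32768 = -8849.
Both addends are non-negative but the stored result is negative: signed overflow. The true value 11065 + 12854 = 23919 lies outside [-16384, 16383].

-8849; overflow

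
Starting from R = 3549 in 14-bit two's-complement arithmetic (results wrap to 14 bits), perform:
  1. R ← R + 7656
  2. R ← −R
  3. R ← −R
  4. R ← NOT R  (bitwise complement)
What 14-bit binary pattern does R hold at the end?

Start: R = 3549 = 00110111011101.
R = 3549 + 7656 = 11205; wraps to -5179 = 10101111000101
R = −(-5179) = 5179 = 01010000111011
R = −(5179) = -5179 = 10101111000101
R = NOT 10101111000101 = 01010000111010 = 5178

01010000111010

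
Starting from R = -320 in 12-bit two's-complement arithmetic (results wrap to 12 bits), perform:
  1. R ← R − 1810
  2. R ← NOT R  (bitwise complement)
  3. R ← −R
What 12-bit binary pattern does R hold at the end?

011110101111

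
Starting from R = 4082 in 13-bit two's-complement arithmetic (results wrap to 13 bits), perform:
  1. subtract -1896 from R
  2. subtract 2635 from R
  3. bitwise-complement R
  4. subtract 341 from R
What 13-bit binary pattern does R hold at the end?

Start: R = 4082 = 0111111110010.
R = 4082 − (-1896) = 5978; wraps to -2214 = 1011101011010
R = -2214 − 2635 = -4849; wraps to 3343 = 0110100001111
R = NOT 0110100001111 = 1001011110000 = -3344
R = -3344 − 341 = -3685 = 1000110011011

1000110011011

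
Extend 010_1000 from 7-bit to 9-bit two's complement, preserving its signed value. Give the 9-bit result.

MSB of 0101000 is 0; replicate it into the new high bits.
00|0101000 → 000101000 (still 40).

000101000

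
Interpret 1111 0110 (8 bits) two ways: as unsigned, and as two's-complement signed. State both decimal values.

Unsigned: 11110110 = 246.
Signed: MSB=1 → 246 − 256 = -10.

unsigned = 246, signed = -10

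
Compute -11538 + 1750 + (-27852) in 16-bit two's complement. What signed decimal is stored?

27896

-11538 + 1750 = -9788 (1101100111000100)
-9788 + (-27852) = -37640 → wraps to 27896 (0110110011111000)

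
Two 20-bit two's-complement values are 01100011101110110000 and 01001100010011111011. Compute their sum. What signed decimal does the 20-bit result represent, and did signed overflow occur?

01100011101110110000 = 408496 (signed)
01001100010011111011 = 312571 (signed)
  01100011101110110000
+ 01001100010011111011
= 10110000000010101011
Result 10110000000010101011: MSB = 1 → 721067 − 1048576 = -327509.
Both addends are non-negative but the stored result is negative: signed overflow. The true value 408496 + 312571 = 721067 lies outside [-524288, 524287].

-327509; overflow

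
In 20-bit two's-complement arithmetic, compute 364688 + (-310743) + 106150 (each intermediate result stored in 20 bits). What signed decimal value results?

160095

364688 + (-310743) = 53945 (00001101001010111001)
53945 + 106150 = 160095 (00100111000101011111)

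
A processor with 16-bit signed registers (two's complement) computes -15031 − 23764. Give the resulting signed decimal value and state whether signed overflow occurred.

-15031 → 1100010101001001
23764 → 0101110011010100
Subtract via negate-and-add: invert 0101110011010100 + 1 = 1010001100101100 (i.e. -23764).
  1100010101001001
+ 1010001100101100
= 0110100001110101  (discard carry-out 1)
Result 0110100001110101: MSB = 0 → value 26741.
Both addends (after negating the subtrahend) are negative but the stored result is non-negative: signed overflow. The true value -15031 − 23764 = -38795 lies outside [-32768, 32767].

26741; overflow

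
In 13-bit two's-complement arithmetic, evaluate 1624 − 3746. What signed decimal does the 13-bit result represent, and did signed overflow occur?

-2122; no overflow

1624 → 0011001011000
3746 → 0111010100010
Subtract via negate-and-add: invert 0111010100010 + 1 = 1000101011110 (i.e. -3746).
  0011001011000
+ 1000101011110
= 1011110110110
Result 1011110110110: MSB = 1 → 6070 − 8192 = -2122.
Addends (after negating the subtrahend) have opposite signs, so signed overflow cannot occur.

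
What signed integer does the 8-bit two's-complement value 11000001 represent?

MSB is 1, so the value is negative.
Unsigned reading: 193. Subtract 2^8 = 256: 193 − 256 = -63.

-63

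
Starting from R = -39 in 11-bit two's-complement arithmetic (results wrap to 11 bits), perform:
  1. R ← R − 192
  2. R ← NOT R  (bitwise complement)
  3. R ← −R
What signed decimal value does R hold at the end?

Start: R = -39 = 11111011001.
R = -39 − 192 = -231 = 11100011001
R = NOT 11100011001 = 00011100110 = 230
R = −(230) = -230 = 11100011010

-230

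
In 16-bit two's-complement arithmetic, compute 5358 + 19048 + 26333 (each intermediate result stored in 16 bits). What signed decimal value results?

-14797

5358 + 19048 = 24406 (0101111101010110)
24406 + 26333 = 50739 → wraps to -14797 (1100011000110011)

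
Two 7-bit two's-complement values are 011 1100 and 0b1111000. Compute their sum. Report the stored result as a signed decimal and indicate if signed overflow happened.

52; no overflow

011 1100 → 0111100 = 60 (signed)
0b1111000 → 1111000 = -8 (signed)
  0111100
+ 1111000
= 0110100  (discard carry-out 1)
Result 0110100: MSB = 0 → value 52.
Addends have opposite signs, so signed overflow cannot occur.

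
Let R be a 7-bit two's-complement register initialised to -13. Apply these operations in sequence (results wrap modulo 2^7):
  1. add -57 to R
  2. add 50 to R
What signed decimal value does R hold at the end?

-20

Start: R = -13 = 1110011.
R = -13 + (-57) = -70; wraps to 58 = 0111010
R = 58 + 50 = 108; wraps to -20 = 1101100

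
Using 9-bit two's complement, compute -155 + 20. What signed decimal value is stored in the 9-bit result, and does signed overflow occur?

-135; no overflow

-155 → 101100101
20 → 000010100
  101100101
+ 000010100
= 101111001
Result 101111001: MSB = 1 → 377 − 512 = -135.
Addends have opposite signs, so signed overflow cannot occur.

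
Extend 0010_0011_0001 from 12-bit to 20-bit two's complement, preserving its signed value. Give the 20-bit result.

00000000001000110001

MSB of 001000110001 is 0; replicate it into the new high bits.
00000000|001000110001 → 00000000001000110001 (still 561).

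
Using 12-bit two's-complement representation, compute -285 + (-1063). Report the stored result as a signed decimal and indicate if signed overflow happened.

-285 → 111011100011
-1063 → 101111011001
  111011100011
+ 101111011001
= 101010111100  (discard carry-out 1)
Result 101010111100: MSB = 1 → 2748 − 4096 = -1348.
Both addends are negative and so is the stored result: no signed overflow.

-1348; no overflow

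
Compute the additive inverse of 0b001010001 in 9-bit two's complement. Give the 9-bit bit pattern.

Invert: 110101110. Add 1: 110101111.
Check: 001010001 = 81, 110101111 = -81.

110101111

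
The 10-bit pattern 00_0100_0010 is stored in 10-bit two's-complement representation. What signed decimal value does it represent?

66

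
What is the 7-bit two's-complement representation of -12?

1110100

|-12| = 12 = 0001100 in 7 bits.
Invert the bits: 1110011. Add 1: 1110100.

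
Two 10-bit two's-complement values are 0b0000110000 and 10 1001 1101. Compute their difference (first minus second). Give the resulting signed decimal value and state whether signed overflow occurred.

0b0000110000 → 0000110000 = 48 (signed)
10 1001 1101 → 1010011101 = -355 (signed)
Subtract via negate-and-add: invert 1010011101 + 1 = 0101100011 (i.e. 355).
  0000110000
+ 0101100011
= 0110010011
Result 0110010011: MSB = 0 → value 403.
Both addends (after negating the subtrahend) are non-negative and so is the stored result: no signed overflow.

403; no overflow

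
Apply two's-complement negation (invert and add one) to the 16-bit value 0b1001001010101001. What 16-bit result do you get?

Invert: 0110110101010110. Add 1: 0110110101010111.
Check: 1001001010101001 = -27991, 0110110101010111 = 27991.

0110110101010111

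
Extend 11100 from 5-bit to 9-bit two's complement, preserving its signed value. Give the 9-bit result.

111111100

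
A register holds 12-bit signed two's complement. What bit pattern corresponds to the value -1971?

100001001101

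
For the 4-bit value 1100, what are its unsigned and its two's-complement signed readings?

unsigned = 12, signed = -4

Unsigned: 1100 = 12.
Signed: MSB=1 → 12 − 16 = -4.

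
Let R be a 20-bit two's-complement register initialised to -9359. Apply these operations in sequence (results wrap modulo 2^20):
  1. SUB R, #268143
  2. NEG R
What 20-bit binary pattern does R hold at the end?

Start: R = -9359 = 11111101101101110001.
R = -9359 − 268143 = -277502 = 10111100010000000010
R = −(-277502) = 277502 = 01000011101111111110

01000011101111111110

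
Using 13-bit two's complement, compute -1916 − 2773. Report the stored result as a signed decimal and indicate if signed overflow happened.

-1916 → 1100010000100
2773 → 0101011010101
Subtract via negate-and-add: invert 0101011010101 + 1 = 1010100101011 (i.e. -2773).
  1100010000100
+ 1010100101011
= 0110110101111  (discard carry-out 1)
Result 0110110101111: MSB = 0 → value 3503.
Both addends (after negating the subtrahend) are negative but the stored result is non-negative: signed overflow. The true value -1916 − 2773 = -4689 lies outside [-4096, 4095].

3503; overflow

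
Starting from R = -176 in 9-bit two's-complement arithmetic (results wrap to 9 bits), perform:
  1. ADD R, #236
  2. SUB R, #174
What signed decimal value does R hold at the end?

Start: R = -176 = 101010000.
R = -176 + 236 = 60 = 000111100
R = 60 − 174 = -114 = 110001110

-114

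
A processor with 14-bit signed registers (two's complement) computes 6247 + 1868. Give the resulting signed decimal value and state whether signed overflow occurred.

8115; no overflow

6247 → 01100001100111
1868 → 00011101001100
  01100001100111
+ 00011101001100
= 01111110110011
Result 01111110110011: MSB = 0 → value 8115.
Both addends are non-negative and so is the stored result: no signed overflow.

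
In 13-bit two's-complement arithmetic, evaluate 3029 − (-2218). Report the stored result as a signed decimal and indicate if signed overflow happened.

-2945; overflow

3029 → 0101111010101
-2218 → 1011101010110
Subtract via negate-and-add: invert 1011101010110 + 1 = 0100010101010 (i.e. 2218).
  0101111010101
+ 0100010101010
= 1010001111111
Result 1010001111111: MSB = 1 → 5247 − 8192 = -2945.
Both addends (after negating the subtrahend) are non-negative but the stored result is negative: signed overflow. The true value 3029 − (-2218) = 5247 lies outside [-4096, 4095].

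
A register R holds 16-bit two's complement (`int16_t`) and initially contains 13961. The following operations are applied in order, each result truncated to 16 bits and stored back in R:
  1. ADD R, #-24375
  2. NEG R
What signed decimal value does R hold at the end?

10414

Start: R = 13961 = 0011011010001001.
R = 13961 + (-24375) = -10414 = 1101011101010010
R = −(-10414) = 10414 = 0010100010101110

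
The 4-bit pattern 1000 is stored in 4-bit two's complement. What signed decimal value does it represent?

MSB is 1, so the value is negative.
Invert: 0111. Add 1: 1000 = 8. So the value is −8.

-8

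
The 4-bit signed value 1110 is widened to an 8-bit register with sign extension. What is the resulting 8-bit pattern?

11111110

MSB of 1110 is 1; replicate it into the new high bits.
1111|1110 → 11111110 (still -2).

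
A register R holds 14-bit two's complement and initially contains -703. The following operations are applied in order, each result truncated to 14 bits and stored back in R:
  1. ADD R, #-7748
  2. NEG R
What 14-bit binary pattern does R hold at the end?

10000100000011

Start: R = -703 = 11110101000001.
R = -703 + (-7748) = -8451; wraps to 7933 = 01111011111101
R = −(7933) = -7933 = 10000100000011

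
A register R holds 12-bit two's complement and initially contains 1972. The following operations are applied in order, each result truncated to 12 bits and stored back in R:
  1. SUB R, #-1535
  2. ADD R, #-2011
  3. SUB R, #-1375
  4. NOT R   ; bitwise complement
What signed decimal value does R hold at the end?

Start: R = 1972 = 011110110100.
R = 1972 − (-1535) = 3507; wraps to -589 = 110110110011
R = -589 + (-2011) = -2600; wraps to 1496 = 010111011000
R = 1496 − (-1375) = 2871; wraps to -1225 = 101100110111
R = NOT 101100110111 = 010011001000 = 1224

1224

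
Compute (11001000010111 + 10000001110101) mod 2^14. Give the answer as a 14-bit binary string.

01001010001100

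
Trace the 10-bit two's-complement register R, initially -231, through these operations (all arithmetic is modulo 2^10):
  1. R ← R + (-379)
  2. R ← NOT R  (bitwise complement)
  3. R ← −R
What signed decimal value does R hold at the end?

Start: R = -231 = 1100011001.
R = -231 + (-379) = -610; wraps to 414 = 0110011110
R = NOT 0110011110 = 1001100001 = -415
R = −(-415) = 415 = 0110011111

415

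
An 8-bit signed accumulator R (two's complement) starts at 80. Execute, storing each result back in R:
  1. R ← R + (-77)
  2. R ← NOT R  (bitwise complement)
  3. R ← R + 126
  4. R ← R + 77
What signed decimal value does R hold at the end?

Start: R = 80 = 01010000.
R = 80 + (-77) = 3 = 00000011
R = NOT 00000011 = 11111100 = -4
R = -4 + 126 = 122 = 01111010
R = 122 + 77 = 199; wraps to -57 = 11000111

-57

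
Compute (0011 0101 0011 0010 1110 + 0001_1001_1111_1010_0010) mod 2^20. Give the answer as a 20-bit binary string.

01001111001011010000

  00110101001100101110
+ 00011001111110100010
= 01001111001011010000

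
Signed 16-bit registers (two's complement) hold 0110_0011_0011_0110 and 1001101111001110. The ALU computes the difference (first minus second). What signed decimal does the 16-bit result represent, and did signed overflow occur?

0110_0011_0011_0110 → 0110001100110110 = 25398 (signed)
1001101111001110 = -25650 (signed)
Subtract via negate-and-add: invert 1001101111001110 + 1 = 0110010000110010 (i.e. 25650).
  0110001100110110
+ 0110010000110010
= 1100011101101000
Result 1100011101101000: MSB = 1 → 51048 − 65536 = -14488.
Both addends (after negating the subtrahend) are non-negative but the stored result is negative: signed overflow. The true value 25398 − (-25650) = 51048 lies outside [-32768, 32767].

-14488; overflow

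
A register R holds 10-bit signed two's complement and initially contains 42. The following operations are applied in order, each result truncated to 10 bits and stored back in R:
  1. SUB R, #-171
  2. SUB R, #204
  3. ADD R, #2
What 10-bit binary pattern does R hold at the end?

0000001011

Start: R = 42 = 0000101010.
R = 42 − (-171) = 213 = 0011010101
R = 213 − 204 = 9 = 0000001001
R = 9 + 2 = 11 = 0000001011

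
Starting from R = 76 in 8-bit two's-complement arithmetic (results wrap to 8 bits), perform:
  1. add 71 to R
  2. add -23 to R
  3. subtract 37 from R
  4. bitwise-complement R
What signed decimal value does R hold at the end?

Start: R = 76 = 01001100.
R = 76 + 71 = 147; wraps to -109 = 10010011
R = -109 + (-23) = -132; wraps to 124 = 01111100
R = 124 − 37 = 87 = 01010111
R = NOT 01010111 = 10101000 = -88

-88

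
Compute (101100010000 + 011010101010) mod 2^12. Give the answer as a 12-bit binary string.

  101100010000
+ 011010101010
= 000110111010  (discard carry-out 1)

000110111010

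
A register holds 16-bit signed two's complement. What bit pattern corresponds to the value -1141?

|-1141| = 1141 = 0000010001110101 in 16 bits.
Invert the bits: 1111101110001010. Add 1: 1111101110001011.
Check: 1111101110001011 reads as 64395 − 65536 = -1141.

1111101110001011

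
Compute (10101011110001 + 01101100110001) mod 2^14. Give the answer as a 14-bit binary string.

  10101011110001
+ 01101100110001
= 00011000100010  (discard carry-out 1)

00011000100010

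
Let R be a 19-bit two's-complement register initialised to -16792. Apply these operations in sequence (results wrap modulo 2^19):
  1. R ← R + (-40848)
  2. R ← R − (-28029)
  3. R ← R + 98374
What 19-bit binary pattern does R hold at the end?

0010000110010011011

Start: R = -16792 = 1111011111001101000.
R = -16792 + (-40848) = -57640 = 1110001111011011000
R = -57640 − (-28029) = -29611 = 1111000110001010101
R = -29611 + 98374 = 68763 = 0010000110010011011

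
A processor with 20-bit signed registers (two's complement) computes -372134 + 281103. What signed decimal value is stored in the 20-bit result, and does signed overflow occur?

-91031; no overflow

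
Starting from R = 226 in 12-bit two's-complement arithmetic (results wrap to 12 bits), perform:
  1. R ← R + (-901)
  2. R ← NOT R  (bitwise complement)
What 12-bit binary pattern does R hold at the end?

001010100010

Start: R = 226 = 000011100010.
R = 226 + (-901) = -675 = 110101011101
R = NOT 110101011101 = 001010100010 = 674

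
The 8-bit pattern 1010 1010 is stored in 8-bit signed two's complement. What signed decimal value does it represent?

MSB is 1, so the value is negative.
Unsigned reading: 170. Subtract 2^8 = 256: 170 − 256 = -86.

-86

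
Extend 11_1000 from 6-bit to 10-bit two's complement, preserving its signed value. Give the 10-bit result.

1111111000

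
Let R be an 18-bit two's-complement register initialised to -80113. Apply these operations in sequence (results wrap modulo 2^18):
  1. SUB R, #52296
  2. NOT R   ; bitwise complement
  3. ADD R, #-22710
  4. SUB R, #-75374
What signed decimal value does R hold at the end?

-77072

Start: R = -80113 = 101100011100001111.
R = -80113 − 52296 = -132409; wraps to 129735 = 011111101011000111
R = NOT 011111101011000111 = 100000010100111000 = -129736
R = -129736 + (-22710) = -152446; wraps to 109698 = 011010110010000010
R = 109698 − (-75374) = 185072; wraps to -77072 = 101101001011110000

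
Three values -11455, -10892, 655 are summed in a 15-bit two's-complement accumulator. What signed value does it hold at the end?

11076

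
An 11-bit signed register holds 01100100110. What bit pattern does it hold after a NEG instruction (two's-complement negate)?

10011011010

Invert: 10011011001. Add 1: 10011011010.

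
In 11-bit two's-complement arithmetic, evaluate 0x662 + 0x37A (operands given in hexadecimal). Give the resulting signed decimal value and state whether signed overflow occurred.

476; no overflow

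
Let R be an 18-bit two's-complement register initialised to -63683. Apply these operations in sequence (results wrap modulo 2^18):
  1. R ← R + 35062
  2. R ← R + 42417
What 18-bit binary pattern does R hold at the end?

Start: R = -63683 = 110000011100111101.
R = -63683 + 35062 = -28621 = 111001000000110011
R = -28621 + 42417 = 13796 = 000011010111100100

000011010111100100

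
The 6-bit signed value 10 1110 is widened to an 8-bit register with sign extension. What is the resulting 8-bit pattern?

MSB of 101110 is 1; replicate it into the new high bits.
11|101110 → 11101110 (still -18).

11101110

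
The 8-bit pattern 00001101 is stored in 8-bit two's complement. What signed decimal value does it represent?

MSB is 0, so the value is non-negative: 00001101 = 13.

13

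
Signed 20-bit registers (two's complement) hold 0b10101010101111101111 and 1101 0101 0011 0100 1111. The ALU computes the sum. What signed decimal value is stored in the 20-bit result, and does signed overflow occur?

524094; overflow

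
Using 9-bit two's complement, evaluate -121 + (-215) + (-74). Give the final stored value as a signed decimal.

-121 + (-215) = -336 → wraps to 176 (010110000)
176 + (-74) = 102 (001100110)

102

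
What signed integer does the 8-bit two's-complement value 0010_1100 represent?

44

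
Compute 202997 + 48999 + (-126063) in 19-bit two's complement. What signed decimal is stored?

125933

202997 + 48999 = 251996 (0111101100001011100)
251996 + (-126063) = 125933 (0011110101111101101)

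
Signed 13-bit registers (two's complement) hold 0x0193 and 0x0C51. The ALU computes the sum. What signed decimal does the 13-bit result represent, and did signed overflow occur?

3556; no overflow

0x0193 = 0000110010011 = 403 (signed)
0x0C51 = 0110001010001 = 3153 (signed)
  0000110010011
+ 0110001010001
= 0110111100100
Result 0110111100100: MSB = 0 → value 3556.
Both addends are non-negative and so is the stored result: no signed overflow.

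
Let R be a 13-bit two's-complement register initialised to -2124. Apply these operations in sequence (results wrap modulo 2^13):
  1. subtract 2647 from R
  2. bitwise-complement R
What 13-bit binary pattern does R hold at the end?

1001010100010

Start: R = -2124 = 1011110110100.
R = -2124 − 2647 = -4771; wraps to 3421 = 0110101011101
R = NOT 0110101011101 = 1001010100010 = -3422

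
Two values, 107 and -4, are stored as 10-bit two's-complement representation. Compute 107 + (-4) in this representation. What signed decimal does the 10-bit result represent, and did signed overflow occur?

107 → 0001101011
-4 → 1111111100
  0001101011
+ 1111111100
= 0001100111  (discard carry-out 1)
Result 0001100111: MSB = 0 → value 103.
Addends have opposite signs, so signed overflow cannot occur.

103; no overflow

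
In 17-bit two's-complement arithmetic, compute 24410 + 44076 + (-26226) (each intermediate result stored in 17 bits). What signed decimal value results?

42260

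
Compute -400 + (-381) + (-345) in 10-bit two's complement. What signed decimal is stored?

-102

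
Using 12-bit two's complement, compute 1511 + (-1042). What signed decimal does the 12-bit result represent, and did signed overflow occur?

1511 → 010111100111
-1042 → 101111101110
  010111100111
+ 101111101110
= 000111010101  (discard carry-out 1)
Result 000111010101: MSB = 0 → value 469.
Addends have opposite signs, so signed overflow cannot occur.

469; no overflow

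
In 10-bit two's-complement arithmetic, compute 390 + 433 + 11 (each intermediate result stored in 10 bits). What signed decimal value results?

390 + 433 = 823 → wraps to -201 (1100110111)
-201 + 11 = -190 (1101000010)

-190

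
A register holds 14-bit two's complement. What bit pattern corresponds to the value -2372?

11011010111100

|-2372| = 2372 = 00100101000100 in 14 bits.
Invert the bits: 11011010111011. Add 1: 11011010111100.
Check: 11011010111100 reads as 14012 − 16384 = -2372.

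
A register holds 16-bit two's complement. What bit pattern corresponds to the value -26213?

1001100110011011

|-26213| = 26213 = 0110011001100101 in 16 bits.
Invert the bits: 1001100110011010. Add 1: 1001100110011011.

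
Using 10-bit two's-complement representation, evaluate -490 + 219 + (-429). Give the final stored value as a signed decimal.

-490 + 219 = -271 (1011110001)
-271 + (-429) = -700 → wraps to 324 (0101000100)

324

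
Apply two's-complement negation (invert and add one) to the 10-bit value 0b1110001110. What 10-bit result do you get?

0001110010

Invert: 0001110001. Add 1: 0001110010.
Check: 1110001110 = -114, 0001110010 = 114.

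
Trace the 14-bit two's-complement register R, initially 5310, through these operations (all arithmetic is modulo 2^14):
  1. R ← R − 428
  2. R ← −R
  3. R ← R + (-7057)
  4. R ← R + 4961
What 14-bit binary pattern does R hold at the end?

10010010111110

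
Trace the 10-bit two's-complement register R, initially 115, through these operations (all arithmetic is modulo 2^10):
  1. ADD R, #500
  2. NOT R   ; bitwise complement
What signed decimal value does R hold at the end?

408

Start: R = 115 = 0001110011.
R = 115 + 500 = 615; wraps to -409 = 1001100111
R = NOT 1001100111 = 0110011000 = 408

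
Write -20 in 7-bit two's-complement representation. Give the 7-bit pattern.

1101100

|-20| = 20 = 0010100 in 7 bits.
Invert the bits: 1101011. Add 1: 1101100.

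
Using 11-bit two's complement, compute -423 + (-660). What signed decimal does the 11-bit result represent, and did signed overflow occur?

965; overflow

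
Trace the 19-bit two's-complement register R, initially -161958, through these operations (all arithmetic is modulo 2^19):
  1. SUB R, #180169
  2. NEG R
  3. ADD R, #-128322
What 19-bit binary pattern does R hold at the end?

Start: R = -161958 = 1011000011101011010.
R = -161958 − 180169 = -342127; wraps to 182161 = 0101100011110010001
R = −(182161) = -182161 = 1010011100001101111
R = -182161 + (-128322) = -310483; wraps to 213805 = 0110100001100101101

0110100001100101101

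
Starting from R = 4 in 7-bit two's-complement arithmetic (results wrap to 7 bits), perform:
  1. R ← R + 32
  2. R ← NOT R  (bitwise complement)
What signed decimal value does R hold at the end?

-37

Start: R = 4 = 0000100.
R = 4 + 32 = 36 = 0100100
R = NOT 0100100 = 1011011 = -37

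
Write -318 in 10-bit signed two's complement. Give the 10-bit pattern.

|-318| = 318 = 0100111110 in 10 bits.
Invert the bits: 1011000001. Add 1: 1011000010.

1011000010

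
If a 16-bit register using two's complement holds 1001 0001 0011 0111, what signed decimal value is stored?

-28361

MSB is 1, so the value is negative.
Unsigned reading: 37175. Subtract 2^16 = 65536: 37175 − 65536 = -28361.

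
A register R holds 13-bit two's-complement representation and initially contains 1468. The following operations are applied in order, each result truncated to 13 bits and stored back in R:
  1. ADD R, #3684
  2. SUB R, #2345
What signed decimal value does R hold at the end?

2807

Start: R = 1468 = 0010110111100.
R = 1468 + 3684 = 5152; wraps to -3040 = 1010000100000
R = -3040 − 2345 = -5385; wraps to 2807 = 0101011110111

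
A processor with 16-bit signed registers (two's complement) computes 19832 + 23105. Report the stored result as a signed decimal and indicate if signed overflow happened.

19832 → 0100110101111000
23105 → 0101101001000001
  0100110101111000
+ 0101101001000001
= 1010011110111001
Result 1010011110111001: MSB = 1 → 42937 − 65536 = -22599.
Both addends are non-negative but the stored result is negative: signed overflow. The true value 19832 + 23105 = 42937 lies outside [-32768, 32767].

-22599; overflow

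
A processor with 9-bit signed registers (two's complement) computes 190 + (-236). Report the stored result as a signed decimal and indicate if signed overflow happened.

-46; no overflow

190 → 010111110
-236 → 100010100
  010111110
+ 100010100
= 111010010
Result 111010010: MSB = 1 → 466 − 512 = -46.
Addends have opposite signs, so signed overflow cannot occur.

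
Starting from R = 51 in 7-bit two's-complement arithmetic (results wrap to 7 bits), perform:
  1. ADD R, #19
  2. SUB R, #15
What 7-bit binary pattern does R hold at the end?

Start: R = 51 = 0110011.
R = 51 + 19 = 70; wraps to -58 = 1000110
R = -58 − 15 = -73; wraps to 55 = 0110111

0110111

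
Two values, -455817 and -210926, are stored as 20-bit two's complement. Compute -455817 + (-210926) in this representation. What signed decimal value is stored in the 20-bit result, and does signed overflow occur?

381833; overflow

-455817 → 10010000101101110111
-210926 → 11001100100000010010
  10010000101101110111
+ 11001100100000010010
= 01011101001110001001  (discard carry-out 1)
Result 01011101001110001001: MSB = 0 → value 381833.
Both addends are negative but the stored result is non-negative: signed overflow. The true value -455817 + (-210926) = -666743 lies outside [-524288, 524287].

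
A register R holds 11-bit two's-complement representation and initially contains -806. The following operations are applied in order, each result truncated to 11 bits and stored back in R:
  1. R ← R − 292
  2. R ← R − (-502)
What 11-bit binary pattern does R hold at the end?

10110101100

Start: R = -806 = 10011011010.
R = -806 − 292 = -1098; wraps to 950 = 01110110110
R = 950 − (-502) = 1452; wraps to -596 = 10110101100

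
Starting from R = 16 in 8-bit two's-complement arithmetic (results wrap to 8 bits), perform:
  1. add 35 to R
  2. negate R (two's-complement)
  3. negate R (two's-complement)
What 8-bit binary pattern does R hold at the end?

Start: R = 16 = 00010000.
R = 16 + 35 = 51 = 00110011
R = −(51) = -51 = 11001101
R = −(-51) = 51 = 00110011

00110011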